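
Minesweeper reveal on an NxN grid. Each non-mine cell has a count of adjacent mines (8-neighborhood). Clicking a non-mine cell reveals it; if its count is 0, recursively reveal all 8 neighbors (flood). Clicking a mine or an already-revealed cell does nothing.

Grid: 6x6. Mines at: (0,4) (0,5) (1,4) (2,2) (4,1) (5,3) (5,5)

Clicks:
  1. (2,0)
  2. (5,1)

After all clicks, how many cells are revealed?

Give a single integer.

Answer: 13

Derivation:
Click 1 (2,0) count=0: revealed 12 new [(0,0) (0,1) (0,2) (0,3) (1,0) (1,1) (1,2) (1,3) (2,0) (2,1) (3,0) (3,1)] -> total=12
Click 2 (5,1) count=1: revealed 1 new [(5,1)] -> total=13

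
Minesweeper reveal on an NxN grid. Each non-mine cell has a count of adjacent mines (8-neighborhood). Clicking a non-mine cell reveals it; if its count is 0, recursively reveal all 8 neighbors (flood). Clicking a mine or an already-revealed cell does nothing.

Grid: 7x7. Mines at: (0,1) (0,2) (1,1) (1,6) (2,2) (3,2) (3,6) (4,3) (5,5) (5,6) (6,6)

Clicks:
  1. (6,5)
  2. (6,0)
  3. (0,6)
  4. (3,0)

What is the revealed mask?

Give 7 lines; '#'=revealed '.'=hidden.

Click 1 (6,5) count=3: revealed 1 new [(6,5)] -> total=1
Click 2 (6,0) count=0: revealed 17 new [(2,0) (2,1) (3,0) (3,1) (4,0) (4,1) (4,2) (5,0) (5,1) (5,2) (5,3) (5,4) (6,0) (6,1) (6,2) (6,3) (6,4)] -> total=18
Click 3 (0,6) count=1: revealed 1 new [(0,6)] -> total=19
Click 4 (3,0) count=0: revealed 0 new [(none)] -> total=19

Answer: ......#
.......
##.....
##.....
###....
#####..
######.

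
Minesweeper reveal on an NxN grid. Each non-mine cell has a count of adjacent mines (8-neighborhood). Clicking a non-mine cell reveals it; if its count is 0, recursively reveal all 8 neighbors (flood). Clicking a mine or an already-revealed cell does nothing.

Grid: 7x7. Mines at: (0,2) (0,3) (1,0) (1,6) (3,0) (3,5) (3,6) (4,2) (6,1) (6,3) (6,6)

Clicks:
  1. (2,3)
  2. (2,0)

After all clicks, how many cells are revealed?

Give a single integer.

Click 1 (2,3) count=0: revealed 12 new [(1,1) (1,2) (1,3) (1,4) (2,1) (2,2) (2,3) (2,4) (3,1) (3,2) (3,3) (3,4)] -> total=12
Click 2 (2,0) count=2: revealed 1 new [(2,0)] -> total=13

Answer: 13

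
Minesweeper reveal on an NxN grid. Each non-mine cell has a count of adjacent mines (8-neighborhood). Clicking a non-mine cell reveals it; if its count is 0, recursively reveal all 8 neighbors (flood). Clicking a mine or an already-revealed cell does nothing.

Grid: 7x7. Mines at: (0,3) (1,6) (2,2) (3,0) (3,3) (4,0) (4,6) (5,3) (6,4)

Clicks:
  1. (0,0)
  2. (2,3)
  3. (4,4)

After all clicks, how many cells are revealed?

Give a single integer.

Click 1 (0,0) count=0: revealed 8 new [(0,0) (0,1) (0,2) (1,0) (1,1) (1,2) (2,0) (2,1)] -> total=8
Click 2 (2,3) count=2: revealed 1 new [(2,3)] -> total=9
Click 3 (4,4) count=2: revealed 1 new [(4,4)] -> total=10

Answer: 10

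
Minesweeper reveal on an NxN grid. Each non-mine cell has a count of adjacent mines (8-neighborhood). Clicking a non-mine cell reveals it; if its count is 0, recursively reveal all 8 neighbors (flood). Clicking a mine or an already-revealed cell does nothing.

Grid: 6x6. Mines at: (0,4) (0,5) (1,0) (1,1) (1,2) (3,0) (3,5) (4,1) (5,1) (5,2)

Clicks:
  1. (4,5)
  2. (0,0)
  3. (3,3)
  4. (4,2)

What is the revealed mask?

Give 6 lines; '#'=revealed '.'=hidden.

Click 1 (4,5) count=1: revealed 1 new [(4,5)] -> total=1
Click 2 (0,0) count=2: revealed 1 new [(0,0)] -> total=2
Click 3 (3,3) count=0: revealed 9 new [(2,2) (2,3) (2,4) (3,2) (3,3) (3,4) (4,2) (4,3) (4,4)] -> total=11
Click 4 (4,2) count=3: revealed 0 new [(none)] -> total=11

Answer: #.....
......
..###.
..###.
..####
......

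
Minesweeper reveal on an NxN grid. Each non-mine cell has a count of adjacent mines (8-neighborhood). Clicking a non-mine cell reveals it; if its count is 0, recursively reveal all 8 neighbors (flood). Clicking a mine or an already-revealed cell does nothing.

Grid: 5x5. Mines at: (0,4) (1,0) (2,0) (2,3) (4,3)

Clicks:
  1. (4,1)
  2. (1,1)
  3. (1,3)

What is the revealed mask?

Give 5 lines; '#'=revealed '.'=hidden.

Answer: .....
.#.#.
.....
###..
###..

Derivation:
Click 1 (4,1) count=0: revealed 6 new [(3,0) (3,1) (3,2) (4,0) (4,1) (4,2)] -> total=6
Click 2 (1,1) count=2: revealed 1 new [(1,1)] -> total=7
Click 3 (1,3) count=2: revealed 1 new [(1,3)] -> total=8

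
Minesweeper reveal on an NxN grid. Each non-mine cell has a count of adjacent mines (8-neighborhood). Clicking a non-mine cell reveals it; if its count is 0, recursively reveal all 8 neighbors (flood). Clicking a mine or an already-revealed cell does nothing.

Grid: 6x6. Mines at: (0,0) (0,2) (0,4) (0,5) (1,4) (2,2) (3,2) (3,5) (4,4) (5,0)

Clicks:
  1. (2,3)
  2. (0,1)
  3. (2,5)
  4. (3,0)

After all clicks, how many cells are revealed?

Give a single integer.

Answer: 11

Derivation:
Click 1 (2,3) count=3: revealed 1 new [(2,3)] -> total=1
Click 2 (0,1) count=2: revealed 1 new [(0,1)] -> total=2
Click 3 (2,5) count=2: revealed 1 new [(2,5)] -> total=3
Click 4 (3,0) count=0: revealed 8 new [(1,0) (1,1) (2,0) (2,1) (3,0) (3,1) (4,0) (4,1)] -> total=11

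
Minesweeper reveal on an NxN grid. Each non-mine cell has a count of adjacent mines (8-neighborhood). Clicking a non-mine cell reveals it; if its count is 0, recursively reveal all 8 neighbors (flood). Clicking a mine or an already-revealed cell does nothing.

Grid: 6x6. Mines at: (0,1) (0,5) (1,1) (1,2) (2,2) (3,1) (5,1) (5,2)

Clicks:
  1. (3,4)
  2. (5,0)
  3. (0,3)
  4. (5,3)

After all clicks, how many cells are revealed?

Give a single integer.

Answer: 17

Derivation:
Click 1 (3,4) count=0: revealed 15 new [(1,3) (1,4) (1,5) (2,3) (2,4) (2,5) (3,3) (3,4) (3,5) (4,3) (4,4) (4,5) (5,3) (5,4) (5,5)] -> total=15
Click 2 (5,0) count=1: revealed 1 new [(5,0)] -> total=16
Click 3 (0,3) count=1: revealed 1 new [(0,3)] -> total=17
Click 4 (5,3) count=1: revealed 0 new [(none)] -> total=17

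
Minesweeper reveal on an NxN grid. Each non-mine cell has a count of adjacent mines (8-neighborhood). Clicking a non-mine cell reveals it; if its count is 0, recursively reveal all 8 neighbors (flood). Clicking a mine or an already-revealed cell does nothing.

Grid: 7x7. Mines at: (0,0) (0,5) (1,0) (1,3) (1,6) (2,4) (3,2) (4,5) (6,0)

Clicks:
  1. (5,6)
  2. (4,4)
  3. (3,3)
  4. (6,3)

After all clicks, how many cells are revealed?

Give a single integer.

Click 1 (5,6) count=1: revealed 1 new [(5,6)] -> total=1
Click 2 (4,4) count=1: revealed 1 new [(4,4)] -> total=2
Click 3 (3,3) count=2: revealed 1 new [(3,3)] -> total=3
Click 4 (6,3) count=0: revealed 14 new [(4,1) (4,2) (4,3) (5,1) (5,2) (5,3) (5,4) (5,5) (6,1) (6,2) (6,3) (6,4) (6,5) (6,6)] -> total=17

Answer: 17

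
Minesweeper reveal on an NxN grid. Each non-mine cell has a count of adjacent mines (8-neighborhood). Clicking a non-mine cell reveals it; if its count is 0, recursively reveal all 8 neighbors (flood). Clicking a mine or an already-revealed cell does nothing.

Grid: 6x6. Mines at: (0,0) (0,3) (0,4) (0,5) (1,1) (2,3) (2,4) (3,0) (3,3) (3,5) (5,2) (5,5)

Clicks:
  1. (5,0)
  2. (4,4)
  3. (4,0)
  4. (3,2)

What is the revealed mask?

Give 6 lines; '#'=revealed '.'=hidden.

Click 1 (5,0) count=0: revealed 4 new [(4,0) (4,1) (5,0) (5,1)] -> total=4
Click 2 (4,4) count=3: revealed 1 new [(4,4)] -> total=5
Click 3 (4,0) count=1: revealed 0 new [(none)] -> total=5
Click 4 (3,2) count=2: revealed 1 new [(3,2)] -> total=6

Answer: ......
......
......
..#...
##..#.
##....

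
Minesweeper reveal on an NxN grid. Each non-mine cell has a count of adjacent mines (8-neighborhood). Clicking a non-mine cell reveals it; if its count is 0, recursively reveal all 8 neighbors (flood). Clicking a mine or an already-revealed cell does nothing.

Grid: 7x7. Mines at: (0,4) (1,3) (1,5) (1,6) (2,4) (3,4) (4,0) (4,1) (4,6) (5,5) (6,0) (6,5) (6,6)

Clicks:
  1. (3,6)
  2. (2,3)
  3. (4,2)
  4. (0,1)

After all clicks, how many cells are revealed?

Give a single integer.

Answer: 15

Derivation:
Click 1 (3,6) count=1: revealed 1 new [(3,6)] -> total=1
Click 2 (2,3) count=3: revealed 1 new [(2,3)] -> total=2
Click 3 (4,2) count=1: revealed 1 new [(4,2)] -> total=3
Click 4 (0,1) count=0: revealed 12 new [(0,0) (0,1) (0,2) (1,0) (1,1) (1,2) (2,0) (2,1) (2,2) (3,0) (3,1) (3,2)] -> total=15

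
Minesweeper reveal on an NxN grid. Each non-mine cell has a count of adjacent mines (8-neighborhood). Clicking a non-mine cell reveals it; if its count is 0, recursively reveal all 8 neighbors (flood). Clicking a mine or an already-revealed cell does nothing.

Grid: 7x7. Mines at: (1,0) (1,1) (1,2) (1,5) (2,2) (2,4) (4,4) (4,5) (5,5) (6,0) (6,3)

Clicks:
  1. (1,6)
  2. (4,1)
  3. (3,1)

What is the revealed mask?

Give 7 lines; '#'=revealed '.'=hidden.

Answer: .......
......#
##.....
####...
####...
####...
.......

Derivation:
Click 1 (1,6) count=1: revealed 1 new [(1,6)] -> total=1
Click 2 (4,1) count=0: revealed 14 new [(2,0) (2,1) (3,0) (3,1) (3,2) (3,3) (4,0) (4,1) (4,2) (4,3) (5,0) (5,1) (5,2) (5,3)] -> total=15
Click 3 (3,1) count=1: revealed 0 new [(none)] -> total=15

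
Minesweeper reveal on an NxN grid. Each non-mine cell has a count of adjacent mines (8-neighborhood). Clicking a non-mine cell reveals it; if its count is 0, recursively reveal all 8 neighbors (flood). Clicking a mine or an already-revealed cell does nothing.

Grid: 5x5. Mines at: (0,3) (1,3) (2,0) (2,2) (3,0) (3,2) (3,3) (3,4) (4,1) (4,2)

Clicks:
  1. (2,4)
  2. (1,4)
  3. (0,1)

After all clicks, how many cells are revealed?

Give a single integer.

Answer: 8

Derivation:
Click 1 (2,4) count=3: revealed 1 new [(2,4)] -> total=1
Click 2 (1,4) count=2: revealed 1 new [(1,4)] -> total=2
Click 3 (0,1) count=0: revealed 6 new [(0,0) (0,1) (0,2) (1,0) (1,1) (1,2)] -> total=8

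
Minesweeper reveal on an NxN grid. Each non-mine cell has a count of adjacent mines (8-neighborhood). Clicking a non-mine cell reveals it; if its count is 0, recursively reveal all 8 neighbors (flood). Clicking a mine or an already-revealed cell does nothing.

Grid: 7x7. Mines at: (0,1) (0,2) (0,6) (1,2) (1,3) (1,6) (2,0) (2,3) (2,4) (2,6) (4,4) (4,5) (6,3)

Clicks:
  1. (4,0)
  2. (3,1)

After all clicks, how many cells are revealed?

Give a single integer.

Click 1 (4,0) count=0: revealed 15 new [(3,0) (3,1) (3,2) (3,3) (4,0) (4,1) (4,2) (4,3) (5,0) (5,1) (5,2) (5,3) (6,0) (6,1) (6,2)] -> total=15
Click 2 (3,1) count=1: revealed 0 new [(none)] -> total=15

Answer: 15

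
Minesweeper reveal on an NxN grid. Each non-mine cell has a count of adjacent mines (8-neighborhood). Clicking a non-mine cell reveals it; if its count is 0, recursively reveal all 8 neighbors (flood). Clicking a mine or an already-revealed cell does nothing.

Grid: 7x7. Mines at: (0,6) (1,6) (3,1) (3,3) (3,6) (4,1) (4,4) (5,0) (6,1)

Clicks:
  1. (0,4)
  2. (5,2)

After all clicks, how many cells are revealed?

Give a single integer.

Click 1 (0,4) count=0: revealed 18 new [(0,0) (0,1) (0,2) (0,3) (0,4) (0,5) (1,0) (1,1) (1,2) (1,3) (1,4) (1,5) (2,0) (2,1) (2,2) (2,3) (2,4) (2,5)] -> total=18
Click 2 (5,2) count=2: revealed 1 new [(5,2)] -> total=19

Answer: 19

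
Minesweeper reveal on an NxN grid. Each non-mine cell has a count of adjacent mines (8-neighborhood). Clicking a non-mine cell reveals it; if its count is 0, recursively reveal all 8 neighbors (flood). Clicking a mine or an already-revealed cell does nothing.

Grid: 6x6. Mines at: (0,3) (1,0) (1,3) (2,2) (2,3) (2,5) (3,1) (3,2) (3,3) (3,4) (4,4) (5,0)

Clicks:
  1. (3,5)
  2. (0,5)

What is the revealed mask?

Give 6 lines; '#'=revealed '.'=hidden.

Click 1 (3,5) count=3: revealed 1 new [(3,5)] -> total=1
Click 2 (0,5) count=0: revealed 4 new [(0,4) (0,5) (1,4) (1,5)] -> total=5

Answer: ....##
....##
......
.....#
......
......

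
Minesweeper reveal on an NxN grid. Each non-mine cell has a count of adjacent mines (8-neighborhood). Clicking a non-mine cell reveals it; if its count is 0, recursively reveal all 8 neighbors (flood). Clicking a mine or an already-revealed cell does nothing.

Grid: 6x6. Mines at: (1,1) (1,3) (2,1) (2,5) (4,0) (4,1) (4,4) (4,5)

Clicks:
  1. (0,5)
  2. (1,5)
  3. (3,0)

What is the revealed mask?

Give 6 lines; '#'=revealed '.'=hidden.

Click 1 (0,5) count=0: revealed 4 new [(0,4) (0,5) (1,4) (1,5)] -> total=4
Click 2 (1,5) count=1: revealed 0 new [(none)] -> total=4
Click 3 (3,0) count=3: revealed 1 new [(3,0)] -> total=5

Answer: ....##
....##
......
#.....
......
......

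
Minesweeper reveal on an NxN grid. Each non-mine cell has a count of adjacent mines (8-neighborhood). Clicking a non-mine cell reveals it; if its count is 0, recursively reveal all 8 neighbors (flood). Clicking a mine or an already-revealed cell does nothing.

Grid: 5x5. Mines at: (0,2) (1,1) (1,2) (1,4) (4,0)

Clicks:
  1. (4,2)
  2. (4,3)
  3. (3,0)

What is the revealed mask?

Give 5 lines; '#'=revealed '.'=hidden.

Click 1 (4,2) count=0: revealed 12 new [(2,1) (2,2) (2,3) (2,4) (3,1) (3,2) (3,3) (3,4) (4,1) (4,2) (4,3) (4,4)] -> total=12
Click 2 (4,3) count=0: revealed 0 new [(none)] -> total=12
Click 3 (3,0) count=1: revealed 1 new [(3,0)] -> total=13

Answer: .....
.....
.####
#####
.####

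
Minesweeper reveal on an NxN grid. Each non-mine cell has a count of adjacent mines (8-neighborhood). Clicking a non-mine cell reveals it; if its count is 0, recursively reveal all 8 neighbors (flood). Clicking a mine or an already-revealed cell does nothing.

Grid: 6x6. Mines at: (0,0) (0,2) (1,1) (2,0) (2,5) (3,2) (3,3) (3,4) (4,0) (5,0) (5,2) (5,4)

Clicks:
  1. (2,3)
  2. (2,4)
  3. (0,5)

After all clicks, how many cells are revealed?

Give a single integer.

Answer: 8

Derivation:
Click 1 (2,3) count=3: revealed 1 new [(2,3)] -> total=1
Click 2 (2,4) count=3: revealed 1 new [(2,4)] -> total=2
Click 3 (0,5) count=0: revealed 6 new [(0,3) (0,4) (0,5) (1,3) (1,4) (1,5)] -> total=8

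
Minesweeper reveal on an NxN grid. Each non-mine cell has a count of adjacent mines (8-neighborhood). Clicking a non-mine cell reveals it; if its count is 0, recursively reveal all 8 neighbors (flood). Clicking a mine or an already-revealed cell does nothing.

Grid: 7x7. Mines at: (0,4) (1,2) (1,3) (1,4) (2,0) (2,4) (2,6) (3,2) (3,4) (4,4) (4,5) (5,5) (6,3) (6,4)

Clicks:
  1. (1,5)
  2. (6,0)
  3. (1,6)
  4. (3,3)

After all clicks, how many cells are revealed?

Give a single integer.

Click 1 (1,5) count=4: revealed 1 new [(1,5)] -> total=1
Click 2 (6,0) count=0: revealed 11 new [(3,0) (3,1) (4,0) (4,1) (4,2) (5,0) (5,1) (5,2) (6,0) (6,1) (6,2)] -> total=12
Click 3 (1,6) count=1: revealed 1 new [(1,6)] -> total=13
Click 4 (3,3) count=4: revealed 1 new [(3,3)] -> total=14

Answer: 14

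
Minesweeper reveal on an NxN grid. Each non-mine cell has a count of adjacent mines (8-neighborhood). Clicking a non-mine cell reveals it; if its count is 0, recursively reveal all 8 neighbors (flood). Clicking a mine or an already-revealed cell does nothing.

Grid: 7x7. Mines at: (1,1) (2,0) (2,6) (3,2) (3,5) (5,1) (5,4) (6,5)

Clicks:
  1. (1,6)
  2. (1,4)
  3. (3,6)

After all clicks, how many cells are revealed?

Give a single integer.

Answer: 15

Derivation:
Click 1 (1,6) count=1: revealed 1 new [(1,6)] -> total=1
Click 2 (1,4) count=0: revealed 13 new [(0,2) (0,3) (0,4) (0,5) (0,6) (1,2) (1,3) (1,4) (1,5) (2,2) (2,3) (2,4) (2,5)] -> total=14
Click 3 (3,6) count=2: revealed 1 new [(3,6)] -> total=15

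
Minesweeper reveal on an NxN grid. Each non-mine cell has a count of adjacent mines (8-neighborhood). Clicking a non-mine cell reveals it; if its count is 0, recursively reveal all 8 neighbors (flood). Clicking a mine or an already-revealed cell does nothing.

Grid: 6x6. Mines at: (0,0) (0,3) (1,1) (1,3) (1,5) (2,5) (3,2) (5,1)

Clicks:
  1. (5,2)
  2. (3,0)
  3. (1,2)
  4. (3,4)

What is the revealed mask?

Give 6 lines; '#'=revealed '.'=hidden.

Answer: ......
..#...
##....
##..#.
##....
..#...

Derivation:
Click 1 (5,2) count=1: revealed 1 new [(5,2)] -> total=1
Click 2 (3,0) count=0: revealed 6 new [(2,0) (2,1) (3,0) (3,1) (4,0) (4,1)] -> total=7
Click 3 (1,2) count=3: revealed 1 new [(1,2)] -> total=8
Click 4 (3,4) count=1: revealed 1 new [(3,4)] -> total=9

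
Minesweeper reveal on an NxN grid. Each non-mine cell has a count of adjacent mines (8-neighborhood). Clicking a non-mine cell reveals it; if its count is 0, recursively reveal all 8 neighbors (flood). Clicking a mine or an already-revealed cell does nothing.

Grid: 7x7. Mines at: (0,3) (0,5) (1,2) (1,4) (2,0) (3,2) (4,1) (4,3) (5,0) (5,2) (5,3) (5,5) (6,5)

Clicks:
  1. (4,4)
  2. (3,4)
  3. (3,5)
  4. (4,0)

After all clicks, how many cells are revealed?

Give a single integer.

Click 1 (4,4) count=3: revealed 1 new [(4,4)] -> total=1
Click 2 (3,4) count=1: revealed 1 new [(3,4)] -> total=2
Click 3 (3,5) count=0: revealed 9 new [(1,5) (1,6) (2,4) (2,5) (2,6) (3,5) (3,6) (4,5) (4,6)] -> total=11
Click 4 (4,0) count=2: revealed 1 new [(4,0)] -> total=12

Answer: 12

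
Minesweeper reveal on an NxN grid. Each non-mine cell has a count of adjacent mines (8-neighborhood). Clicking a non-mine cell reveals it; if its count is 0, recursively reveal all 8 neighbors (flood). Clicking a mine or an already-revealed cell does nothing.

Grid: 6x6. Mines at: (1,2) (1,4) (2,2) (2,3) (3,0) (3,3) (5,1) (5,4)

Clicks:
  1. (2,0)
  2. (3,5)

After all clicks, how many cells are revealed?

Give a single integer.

Click 1 (2,0) count=1: revealed 1 new [(2,0)] -> total=1
Click 2 (3,5) count=0: revealed 6 new [(2,4) (2,5) (3,4) (3,5) (4,4) (4,5)] -> total=7

Answer: 7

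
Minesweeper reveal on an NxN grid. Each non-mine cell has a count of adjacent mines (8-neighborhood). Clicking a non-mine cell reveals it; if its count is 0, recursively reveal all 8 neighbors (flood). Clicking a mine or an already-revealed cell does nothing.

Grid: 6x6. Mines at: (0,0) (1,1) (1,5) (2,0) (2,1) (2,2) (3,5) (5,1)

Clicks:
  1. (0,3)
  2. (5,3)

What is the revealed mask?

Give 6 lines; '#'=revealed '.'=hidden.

Click 1 (0,3) count=0: revealed 6 new [(0,2) (0,3) (0,4) (1,2) (1,3) (1,4)] -> total=6
Click 2 (5,3) count=0: revealed 11 new [(3,2) (3,3) (3,4) (4,2) (4,3) (4,4) (4,5) (5,2) (5,3) (5,4) (5,5)] -> total=17

Answer: ..###.
..###.
......
..###.
..####
..####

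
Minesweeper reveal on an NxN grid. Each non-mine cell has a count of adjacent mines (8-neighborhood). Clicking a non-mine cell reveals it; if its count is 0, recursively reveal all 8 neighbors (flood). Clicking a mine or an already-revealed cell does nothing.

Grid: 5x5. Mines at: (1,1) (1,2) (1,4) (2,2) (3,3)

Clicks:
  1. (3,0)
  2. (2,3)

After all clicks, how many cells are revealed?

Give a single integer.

Answer: 9

Derivation:
Click 1 (3,0) count=0: revealed 8 new [(2,0) (2,1) (3,0) (3,1) (3,2) (4,0) (4,1) (4,2)] -> total=8
Click 2 (2,3) count=4: revealed 1 new [(2,3)] -> total=9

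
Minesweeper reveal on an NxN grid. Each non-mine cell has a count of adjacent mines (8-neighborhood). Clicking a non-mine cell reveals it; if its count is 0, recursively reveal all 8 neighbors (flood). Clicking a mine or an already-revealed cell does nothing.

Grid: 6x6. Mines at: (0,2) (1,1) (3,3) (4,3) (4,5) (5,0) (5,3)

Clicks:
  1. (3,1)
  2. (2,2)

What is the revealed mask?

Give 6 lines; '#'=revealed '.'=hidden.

Answer: ......
......
###...
###...
###...
......

Derivation:
Click 1 (3,1) count=0: revealed 9 new [(2,0) (2,1) (2,2) (3,0) (3,1) (3,2) (4,0) (4,1) (4,2)] -> total=9
Click 2 (2,2) count=2: revealed 0 new [(none)] -> total=9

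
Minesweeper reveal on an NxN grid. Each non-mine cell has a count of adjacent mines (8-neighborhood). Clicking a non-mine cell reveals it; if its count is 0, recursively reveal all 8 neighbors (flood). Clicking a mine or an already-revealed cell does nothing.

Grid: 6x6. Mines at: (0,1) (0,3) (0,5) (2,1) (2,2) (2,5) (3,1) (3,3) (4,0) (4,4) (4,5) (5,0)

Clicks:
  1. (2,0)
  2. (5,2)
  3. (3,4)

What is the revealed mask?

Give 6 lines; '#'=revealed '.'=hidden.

Click 1 (2,0) count=2: revealed 1 new [(2,0)] -> total=1
Click 2 (5,2) count=0: revealed 6 new [(4,1) (4,2) (4,3) (5,1) (5,2) (5,3)] -> total=7
Click 3 (3,4) count=4: revealed 1 new [(3,4)] -> total=8

Answer: ......
......
#.....
....#.
.###..
.###..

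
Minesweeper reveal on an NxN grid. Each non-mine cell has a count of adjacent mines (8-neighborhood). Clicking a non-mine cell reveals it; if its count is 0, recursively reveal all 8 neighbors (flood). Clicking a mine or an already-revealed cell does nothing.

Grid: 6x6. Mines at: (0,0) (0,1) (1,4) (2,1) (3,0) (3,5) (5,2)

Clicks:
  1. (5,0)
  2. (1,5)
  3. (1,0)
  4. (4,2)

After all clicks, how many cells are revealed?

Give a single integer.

Answer: 7

Derivation:
Click 1 (5,0) count=0: revealed 4 new [(4,0) (4,1) (5,0) (5,1)] -> total=4
Click 2 (1,5) count=1: revealed 1 new [(1,5)] -> total=5
Click 3 (1,0) count=3: revealed 1 new [(1,0)] -> total=6
Click 4 (4,2) count=1: revealed 1 new [(4,2)] -> total=7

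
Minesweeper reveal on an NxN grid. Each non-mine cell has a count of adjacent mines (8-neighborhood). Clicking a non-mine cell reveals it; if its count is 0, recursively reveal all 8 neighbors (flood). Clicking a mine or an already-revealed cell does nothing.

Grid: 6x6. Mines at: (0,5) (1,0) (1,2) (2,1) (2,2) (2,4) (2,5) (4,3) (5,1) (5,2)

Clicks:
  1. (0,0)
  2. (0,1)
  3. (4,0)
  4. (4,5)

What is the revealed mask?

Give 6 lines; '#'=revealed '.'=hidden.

Click 1 (0,0) count=1: revealed 1 new [(0,0)] -> total=1
Click 2 (0,1) count=2: revealed 1 new [(0,1)] -> total=2
Click 3 (4,0) count=1: revealed 1 new [(4,0)] -> total=3
Click 4 (4,5) count=0: revealed 6 new [(3,4) (3,5) (4,4) (4,5) (5,4) (5,5)] -> total=9

Answer: ##....
......
......
....##
#...##
....##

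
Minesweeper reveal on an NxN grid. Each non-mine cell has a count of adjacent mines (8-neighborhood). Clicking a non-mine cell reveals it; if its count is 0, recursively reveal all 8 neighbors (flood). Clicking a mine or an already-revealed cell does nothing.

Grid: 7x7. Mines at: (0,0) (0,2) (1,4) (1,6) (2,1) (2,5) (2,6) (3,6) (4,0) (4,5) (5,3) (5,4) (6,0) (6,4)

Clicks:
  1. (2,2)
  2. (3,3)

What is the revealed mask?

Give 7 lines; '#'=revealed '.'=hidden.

Click 1 (2,2) count=1: revealed 1 new [(2,2)] -> total=1
Click 2 (3,3) count=0: revealed 8 new [(2,3) (2,4) (3,2) (3,3) (3,4) (4,2) (4,3) (4,4)] -> total=9

Answer: .......
.......
..###..
..###..
..###..
.......
.......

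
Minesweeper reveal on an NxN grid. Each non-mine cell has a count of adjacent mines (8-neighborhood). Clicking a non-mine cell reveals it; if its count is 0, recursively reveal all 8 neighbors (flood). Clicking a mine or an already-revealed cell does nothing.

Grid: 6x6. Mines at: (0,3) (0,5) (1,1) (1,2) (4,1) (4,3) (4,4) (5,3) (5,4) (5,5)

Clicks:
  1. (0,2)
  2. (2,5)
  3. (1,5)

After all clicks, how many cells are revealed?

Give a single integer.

Click 1 (0,2) count=3: revealed 1 new [(0,2)] -> total=1
Click 2 (2,5) count=0: revealed 9 new [(1,3) (1,4) (1,5) (2,3) (2,4) (2,5) (3,3) (3,4) (3,5)] -> total=10
Click 3 (1,5) count=1: revealed 0 new [(none)] -> total=10

Answer: 10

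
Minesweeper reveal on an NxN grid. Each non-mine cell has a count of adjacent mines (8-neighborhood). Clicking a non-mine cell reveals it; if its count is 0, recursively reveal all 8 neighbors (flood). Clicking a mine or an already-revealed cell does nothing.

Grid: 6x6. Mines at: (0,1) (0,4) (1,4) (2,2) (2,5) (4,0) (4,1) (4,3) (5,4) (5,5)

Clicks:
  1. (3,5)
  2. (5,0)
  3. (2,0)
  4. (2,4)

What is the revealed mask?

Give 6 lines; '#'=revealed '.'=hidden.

Click 1 (3,5) count=1: revealed 1 new [(3,5)] -> total=1
Click 2 (5,0) count=2: revealed 1 new [(5,0)] -> total=2
Click 3 (2,0) count=0: revealed 6 new [(1,0) (1,1) (2,0) (2,1) (3,0) (3,1)] -> total=8
Click 4 (2,4) count=2: revealed 1 new [(2,4)] -> total=9

Answer: ......
##....
##..#.
##...#
......
#.....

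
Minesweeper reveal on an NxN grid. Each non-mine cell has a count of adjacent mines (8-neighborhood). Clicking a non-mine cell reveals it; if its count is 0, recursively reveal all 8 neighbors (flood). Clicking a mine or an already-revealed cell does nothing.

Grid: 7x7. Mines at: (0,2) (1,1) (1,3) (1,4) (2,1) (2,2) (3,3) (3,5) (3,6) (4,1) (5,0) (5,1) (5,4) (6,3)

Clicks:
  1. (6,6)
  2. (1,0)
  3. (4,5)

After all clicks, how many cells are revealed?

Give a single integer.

Click 1 (6,6) count=0: revealed 6 new [(4,5) (4,6) (5,5) (5,6) (6,5) (6,6)] -> total=6
Click 2 (1,0) count=2: revealed 1 new [(1,0)] -> total=7
Click 3 (4,5) count=3: revealed 0 new [(none)] -> total=7

Answer: 7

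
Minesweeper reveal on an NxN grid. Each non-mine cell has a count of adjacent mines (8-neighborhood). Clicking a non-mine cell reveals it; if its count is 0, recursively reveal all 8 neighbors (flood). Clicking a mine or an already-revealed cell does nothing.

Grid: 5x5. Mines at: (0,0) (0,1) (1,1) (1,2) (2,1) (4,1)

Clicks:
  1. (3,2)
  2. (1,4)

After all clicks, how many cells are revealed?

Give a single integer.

Click 1 (3,2) count=2: revealed 1 new [(3,2)] -> total=1
Click 2 (1,4) count=0: revealed 12 new [(0,3) (0,4) (1,3) (1,4) (2,2) (2,3) (2,4) (3,3) (3,4) (4,2) (4,3) (4,4)] -> total=13

Answer: 13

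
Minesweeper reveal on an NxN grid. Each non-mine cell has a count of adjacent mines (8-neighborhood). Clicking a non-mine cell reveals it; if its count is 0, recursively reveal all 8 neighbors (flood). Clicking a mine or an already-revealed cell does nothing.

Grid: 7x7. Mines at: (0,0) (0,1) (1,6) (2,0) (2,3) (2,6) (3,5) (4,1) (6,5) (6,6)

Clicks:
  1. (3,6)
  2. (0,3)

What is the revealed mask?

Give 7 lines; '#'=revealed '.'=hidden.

Click 1 (3,6) count=2: revealed 1 new [(3,6)] -> total=1
Click 2 (0,3) count=0: revealed 8 new [(0,2) (0,3) (0,4) (0,5) (1,2) (1,3) (1,4) (1,5)] -> total=9

Answer: ..####.
..####.
.......
......#
.......
.......
.......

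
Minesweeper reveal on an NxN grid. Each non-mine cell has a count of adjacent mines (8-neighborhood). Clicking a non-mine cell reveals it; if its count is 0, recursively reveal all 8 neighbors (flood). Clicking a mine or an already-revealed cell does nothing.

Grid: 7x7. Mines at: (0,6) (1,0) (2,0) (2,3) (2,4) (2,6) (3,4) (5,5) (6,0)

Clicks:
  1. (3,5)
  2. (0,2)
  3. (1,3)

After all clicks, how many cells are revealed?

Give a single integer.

Answer: 11

Derivation:
Click 1 (3,5) count=3: revealed 1 new [(3,5)] -> total=1
Click 2 (0,2) count=0: revealed 10 new [(0,1) (0,2) (0,3) (0,4) (0,5) (1,1) (1,2) (1,3) (1,4) (1,5)] -> total=11
Click 3 (1,3) count=2: revealed 0 new [(none)] -> total=11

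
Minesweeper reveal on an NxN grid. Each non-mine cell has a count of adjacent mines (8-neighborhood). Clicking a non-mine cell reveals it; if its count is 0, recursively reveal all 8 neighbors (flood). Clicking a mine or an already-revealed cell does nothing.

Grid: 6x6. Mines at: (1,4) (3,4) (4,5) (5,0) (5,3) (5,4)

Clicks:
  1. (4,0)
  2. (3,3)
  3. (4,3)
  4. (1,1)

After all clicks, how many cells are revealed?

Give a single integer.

Click 1 (4,0) count=1: revealed 1 new [(4,0)] -> total=1
Click 2 (3,3) count=1: revealed 1 new [(3,3)] -> total=2
Click 3 (4,3) count=3: revealed 1 new [(4,3)] -> total=3
Click 4 (1,1) count=0: revealed 17 new [(0,0) (0,1) (0,2) (0,3) (1,0) (1,1) (1,2) (1,3) (2,0) (2,1) (2,2) (2,3) (3,0) (3,1) (3,2) (4,1) (4,2)] -> total=20

Answer: 20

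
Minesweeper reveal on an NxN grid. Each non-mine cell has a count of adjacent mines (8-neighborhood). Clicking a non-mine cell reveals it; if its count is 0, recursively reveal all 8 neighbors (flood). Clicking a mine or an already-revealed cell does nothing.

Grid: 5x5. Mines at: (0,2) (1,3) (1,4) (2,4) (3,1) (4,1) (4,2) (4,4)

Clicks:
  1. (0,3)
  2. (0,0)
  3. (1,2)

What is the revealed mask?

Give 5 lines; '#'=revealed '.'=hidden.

Answer: ##.#.
###..
##...
.....
.....

Derivation:
Click 1 (0,3) count=3: revealed 1 new [(0,3)] -> total=1
Click 2 (0,0) count=0: revealed 6 new [(0,0) (0,1) (1,0) (1,1) (2,0) (2,1)] -> total=7
Click 3 (1,2) count=2: revealed 1 new [(1,2)] -> total=8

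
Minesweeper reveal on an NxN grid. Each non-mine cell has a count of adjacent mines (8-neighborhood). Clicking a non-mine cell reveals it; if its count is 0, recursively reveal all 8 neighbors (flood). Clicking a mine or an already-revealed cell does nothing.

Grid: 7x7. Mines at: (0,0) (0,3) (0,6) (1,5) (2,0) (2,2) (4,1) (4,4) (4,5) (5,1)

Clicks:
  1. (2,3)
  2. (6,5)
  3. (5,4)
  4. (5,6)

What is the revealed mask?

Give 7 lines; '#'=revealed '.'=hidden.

Click 1 (2,3) count=1: revealed 1 new [(2,3)] -> total=1
Click 2 (6,5) count=0: revealed 10 new [(5,2) (5,3) (5,4) (5,5) (5,6) (6,2) (6,3) (6,4) (6,5) (6,6)] -> total=11
Click 3 (5,4) count=2: revealed 0 new [(none)] -> total=11
Click 4 (5,6) count=1: revealed 0 new [(none)] -> total=11

Answer: .......
.......
...#...
.......
.......
..#####
..#####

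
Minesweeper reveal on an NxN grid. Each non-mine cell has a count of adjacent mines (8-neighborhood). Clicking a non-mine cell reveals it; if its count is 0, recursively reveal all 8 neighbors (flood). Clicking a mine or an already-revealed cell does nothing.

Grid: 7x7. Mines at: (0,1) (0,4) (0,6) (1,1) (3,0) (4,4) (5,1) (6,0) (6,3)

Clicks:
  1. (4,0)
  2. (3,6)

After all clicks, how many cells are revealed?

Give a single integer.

Click 1 (4,0) count=2: revealed 1 new [(4,0)] -> total=1
Click 2 (3,6) count=0: revealed 28 new [(1,2) (1,3) (1,4) (1,5) (1,6) (2,1) (2,2) (2,3) (2,4) (2,5) (2,6) (3,1) (3,2) (3,3) (3,4) (3,5) (3,6) (4,1) (4,2) (4,3) (4,5) (4,6) (5,4) (5,5) (5,6) (6,4) (6,5) (6,6)] -> total=29

Answer: 29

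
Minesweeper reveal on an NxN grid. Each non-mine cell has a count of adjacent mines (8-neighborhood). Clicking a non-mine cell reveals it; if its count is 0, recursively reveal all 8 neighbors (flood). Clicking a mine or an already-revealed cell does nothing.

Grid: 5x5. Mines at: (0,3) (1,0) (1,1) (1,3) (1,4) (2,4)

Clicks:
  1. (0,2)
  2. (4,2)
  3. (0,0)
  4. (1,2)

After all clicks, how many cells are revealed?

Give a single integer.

Click 1 (0,2) count=3: revealed 1 new [(0,2)] -> total=1
Click 2 (4,2) count=0: revealed 14 new [(2,0) (2,1) (2,2) (2,3) (3,0) (3,1) (3,2) (3,3) (3,4) (4,0) (4,1) (4,2) (4,3) (4,4)] -> total=15
Click 3 (0,0) count=2: revealed 1 new [(0,0)] -> total=16
Click 4 (1,2) count=3: revealed 1 new [(1,2)] -> total=17

Answer: 17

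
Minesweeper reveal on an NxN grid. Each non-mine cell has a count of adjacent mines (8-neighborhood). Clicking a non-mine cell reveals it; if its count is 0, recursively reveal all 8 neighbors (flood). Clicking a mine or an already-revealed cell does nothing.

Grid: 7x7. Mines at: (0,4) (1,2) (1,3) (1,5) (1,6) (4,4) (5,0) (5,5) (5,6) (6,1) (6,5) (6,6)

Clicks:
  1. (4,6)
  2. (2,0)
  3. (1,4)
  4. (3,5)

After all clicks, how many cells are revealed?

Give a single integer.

Answer: 22

Derivation:
Click 1 (4,6) count=2: revealed 1 new [(4,6)] -> total=1
Click 2 (2,0) count=0: revealed 19 new [(0,0) (0,1) (1,0) (1,1) (2,0) (2,1) (2,2) (2,3) (3,0) (3,1) (3,2) (3,3) (4,0) (4,1) (4,2) (4,3) (5,1) (5,2) (5,3)] -> total=20
Click 3 (1,4) count=3: revealed 1 new [(1,4)] -> total=21
Click 4 (3,5) count=1: revealed 1 new [(3,5)] -> total=22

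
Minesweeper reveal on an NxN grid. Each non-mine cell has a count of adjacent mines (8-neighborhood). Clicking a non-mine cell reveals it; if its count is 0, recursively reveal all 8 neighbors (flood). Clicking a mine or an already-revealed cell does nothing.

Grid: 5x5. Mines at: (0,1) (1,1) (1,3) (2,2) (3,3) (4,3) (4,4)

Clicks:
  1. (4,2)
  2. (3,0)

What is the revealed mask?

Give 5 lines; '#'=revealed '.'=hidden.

Answer: .....
.....
##...
###..
###..

Derivation:
Click 1 (4,2) count=2: revealed 1 new [(4,2)] -> total=1
Click 2 (3,0) count=0: revealed 7 new [(2,0) (2,1) (3,0) (3,1) (3,2) (4,0) (4,1)] -> total=8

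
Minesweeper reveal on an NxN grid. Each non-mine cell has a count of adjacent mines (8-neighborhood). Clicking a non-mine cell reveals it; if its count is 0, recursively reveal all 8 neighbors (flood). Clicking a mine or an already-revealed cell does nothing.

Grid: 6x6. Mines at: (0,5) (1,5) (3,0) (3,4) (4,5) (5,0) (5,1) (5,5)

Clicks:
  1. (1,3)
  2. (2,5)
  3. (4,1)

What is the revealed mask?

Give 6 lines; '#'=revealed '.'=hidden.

Click 1 (1,3) count=0: revealed 21 new [(0,0) (0,1) (0,2) (0,3) (0,4) (1,0) (1,1) (1,2) (1,3) (1,4) (2,0) (2,1) (2,2) (2,3) (2,4) (3,1) (3,2) (3,3) (4,1) (4,2) (4,3)] -> total=21
Click 2 (2,5) count=2: revealed 1 new [(2,5)] -> total=22
Click 3 (4,1) count=3: revealed 0 new [(none)] -> total=22

Answer: #####.
#####.
######
.###..
.###..
......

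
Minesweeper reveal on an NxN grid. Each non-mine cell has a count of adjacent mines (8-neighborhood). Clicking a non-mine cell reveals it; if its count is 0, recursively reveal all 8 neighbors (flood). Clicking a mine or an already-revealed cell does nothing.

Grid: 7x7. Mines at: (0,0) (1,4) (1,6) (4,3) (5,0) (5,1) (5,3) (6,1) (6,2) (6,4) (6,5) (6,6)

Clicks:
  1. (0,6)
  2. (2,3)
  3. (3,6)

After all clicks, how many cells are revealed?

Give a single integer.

Click 1 (0,6) count=1: revealed 1 new [(0,6)] -> total=1
Click 2 (2,3) count=1: revealed 1 new [(2,3)] -> total=2
Click 3 (3,6) count=0: revealed 12 new [(2,4) (2,5) (2,6) (3,4) (3,5) (3,6) (4,4) (4,5) (4,6) (5,4) (5,5) (5,6)] -> total=14

Answer: 14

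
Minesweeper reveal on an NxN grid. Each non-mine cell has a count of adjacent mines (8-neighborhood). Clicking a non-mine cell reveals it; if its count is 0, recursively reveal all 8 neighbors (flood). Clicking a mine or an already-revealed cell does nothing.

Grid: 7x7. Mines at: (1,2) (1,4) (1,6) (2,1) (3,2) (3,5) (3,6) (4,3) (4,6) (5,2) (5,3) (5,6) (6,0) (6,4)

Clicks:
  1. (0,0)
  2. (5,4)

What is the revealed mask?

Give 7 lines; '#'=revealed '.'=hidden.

Answer: ##.....
##.....
.......
.......
.......
....#..
.......

Derivation:
Click 1 (0,0) count=0: revealed 4 new [(0,0) (0,1) (1,0) (1,1)] -> total=4
Click 2 (5,4) count=3: revealed 1 new [(5,4)] -> total=5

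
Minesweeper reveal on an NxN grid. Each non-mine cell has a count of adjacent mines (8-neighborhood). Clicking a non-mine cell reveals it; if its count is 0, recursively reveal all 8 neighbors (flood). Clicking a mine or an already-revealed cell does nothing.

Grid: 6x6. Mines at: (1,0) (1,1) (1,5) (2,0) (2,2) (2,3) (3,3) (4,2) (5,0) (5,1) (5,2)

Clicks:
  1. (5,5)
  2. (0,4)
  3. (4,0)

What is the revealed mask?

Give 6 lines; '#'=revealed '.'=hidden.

Click 1 (5,5) count=0: revealed 10 new [(2,4) (2,5) (3,4) (3,5) (4,3) (4,4) (4,5) (5,3) (5,4) (5,5)] -> total=10
Click 2 (0,4) count=1: revealed 1 new [(0,4)] -> total=11
Click 3 (4,0) count=2: revealed 1 new [(4,0)] -> total=12

Answer: ....#.
......
....##
....##
#..###
...###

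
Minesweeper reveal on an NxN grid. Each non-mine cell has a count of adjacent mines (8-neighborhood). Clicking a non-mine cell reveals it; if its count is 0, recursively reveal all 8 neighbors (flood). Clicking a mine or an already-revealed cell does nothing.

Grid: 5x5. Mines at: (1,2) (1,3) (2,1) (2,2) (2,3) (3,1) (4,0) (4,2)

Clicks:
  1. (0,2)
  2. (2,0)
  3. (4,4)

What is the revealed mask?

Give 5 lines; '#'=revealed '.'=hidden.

Click 1 (0,2) count=2: revealed 1 new [(0,2)] -> total=1
Click 2 (2,0) count=2: revealed 1 new [(2,0)] -> total=2
Click 3 (4,4) count=0: revealed 4 new [(3,3) (3,4) (4,3) (4,4)] -> total=6

Answer: ..#..
.....
#....
...##
...##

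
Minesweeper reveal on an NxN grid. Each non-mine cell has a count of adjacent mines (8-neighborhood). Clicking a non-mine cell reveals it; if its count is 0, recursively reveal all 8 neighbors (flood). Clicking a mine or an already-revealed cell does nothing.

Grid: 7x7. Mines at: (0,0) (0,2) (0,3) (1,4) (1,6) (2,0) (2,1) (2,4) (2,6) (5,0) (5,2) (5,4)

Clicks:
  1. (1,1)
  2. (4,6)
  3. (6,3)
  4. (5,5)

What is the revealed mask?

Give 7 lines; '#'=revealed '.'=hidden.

Answer: .......
.#.....
.......
.....##
.....##
.....##
...#.##

Derivation:
Click 1 (1,1) count=4: revealed 1 new [(1,1)] -> total=1
Click 2 (4,6) count=0: revealed 8 new [(3,5) (3,6) (4,5) (4,6) (5,5) (5,6) (6,5) (6,6)] -> total=9
Click 3 (6,3) count=2: revealed 1 new [(6,3)] -> total=10
Click 4 (5,5) count=1: revealed 0 new [(none)] -> total=10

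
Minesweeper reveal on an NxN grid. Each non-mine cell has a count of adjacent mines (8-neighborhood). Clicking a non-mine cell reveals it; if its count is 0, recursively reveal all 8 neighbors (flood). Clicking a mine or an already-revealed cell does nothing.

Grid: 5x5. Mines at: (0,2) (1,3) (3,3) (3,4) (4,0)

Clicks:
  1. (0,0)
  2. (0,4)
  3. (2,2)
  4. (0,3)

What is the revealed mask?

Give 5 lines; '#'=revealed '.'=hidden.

Click 1 (0,0) count=0: revealed 11 new [(0,0) (0,1) (1,0) (1,1) (1,2) (2,0) (2,1) (2,2) (3,0) (3,1) (3,2)] -> total=11
Click 2 (0,4) count=1: revealed 1 new [(0,4)] -> total=12
Click 3 (2,2) count=2: revealed 0 new [(none)] -> total=12
Click 4 (0,3) count=2: revealed 1 new [(0,3)] -> total=13

Answer: ##.##
###..
###..
###..
.....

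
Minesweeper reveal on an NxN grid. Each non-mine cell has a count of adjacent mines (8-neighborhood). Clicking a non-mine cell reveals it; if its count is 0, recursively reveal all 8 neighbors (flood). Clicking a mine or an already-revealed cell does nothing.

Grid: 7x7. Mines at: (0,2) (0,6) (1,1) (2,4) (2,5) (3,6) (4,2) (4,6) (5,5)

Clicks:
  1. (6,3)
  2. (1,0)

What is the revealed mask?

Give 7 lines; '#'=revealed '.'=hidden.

Answer: .......
#......
##.....
##.....
##.....
#####..
#####..

Derivation:
Click 1 (6,3) count=0: revealed 16 new [(2,0) (2,1) (3,0) (3,1) (4,0) (4,1) (5,0) (5,1) (5,2) (5,3) (5,4) (6,0) (6,1) (6,2) (6,3) (6,4)] -> total=16
Click 2 (1,0) count=1: revealed 1 new [(1,0)] -> total=17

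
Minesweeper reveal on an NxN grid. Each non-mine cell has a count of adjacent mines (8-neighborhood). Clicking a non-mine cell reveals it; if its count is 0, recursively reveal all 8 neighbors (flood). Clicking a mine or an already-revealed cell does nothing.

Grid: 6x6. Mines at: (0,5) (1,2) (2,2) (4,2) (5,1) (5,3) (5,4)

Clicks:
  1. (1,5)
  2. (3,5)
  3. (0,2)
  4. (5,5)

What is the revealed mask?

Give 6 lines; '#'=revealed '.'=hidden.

Answer: ..#...
...###
...###
...###
...###
.....#

Derivation:
Click 1 (1,5) count=1: revealed 1 new [(1,5)] -> total=1
Click 2 (3,5) count=0: revealed 11 new [(1,3) (1,4) (2,3) (2,4) (2,5) (3,3) (3,4) (3,5) (4,3) (4,4) (4,5)] -> total=12
Click 3 (0,2) count=1: revealed 1 new [(0,2)] -> total=13
Click 4 (5,5) count=1: revealed 1 new [(5,5)] -> total=14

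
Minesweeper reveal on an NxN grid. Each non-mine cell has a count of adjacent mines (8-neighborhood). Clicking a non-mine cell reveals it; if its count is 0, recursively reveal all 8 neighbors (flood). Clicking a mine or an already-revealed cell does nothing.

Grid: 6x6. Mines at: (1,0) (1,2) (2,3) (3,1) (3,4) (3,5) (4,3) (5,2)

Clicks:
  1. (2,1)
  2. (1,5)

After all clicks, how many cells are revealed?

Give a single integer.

Click 1 (2,1) count=3: revealed 1 new [(2,1)] -> total=1
Click 2 (1,5) count=0: revealed 8 new [(0,3) (0,4) (0,5) (1,3) (1,4) (1,5) (2,4) (2,5)] -> total=9

Answer: 9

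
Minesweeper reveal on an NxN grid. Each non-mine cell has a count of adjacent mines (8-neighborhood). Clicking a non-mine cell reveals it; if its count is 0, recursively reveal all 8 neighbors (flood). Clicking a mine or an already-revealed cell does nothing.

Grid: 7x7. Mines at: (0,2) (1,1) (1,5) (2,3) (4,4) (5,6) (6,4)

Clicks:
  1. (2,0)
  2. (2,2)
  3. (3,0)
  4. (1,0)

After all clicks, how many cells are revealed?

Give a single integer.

Click 1 (2,0) count=1: revealed 1 new [(2,0)] -> total=1
Click 2 (2,2) count=2: revealed 1 new [(2,2)] -> total=2
Click 3 (3,0) count=0: revealed 17 new [(2,1) (3,0) (3,1) (3,2) (3,3) (4,0) (4,1) (4,2) (4,3) (5,0) (5,1) (5,2) (5,3) (6,0) (6,1) (6,2) (6,3)] -> total=19
Click 4 (1,0) count=1: revealed 1 new [(1,0)] -> total=20

Answer: 20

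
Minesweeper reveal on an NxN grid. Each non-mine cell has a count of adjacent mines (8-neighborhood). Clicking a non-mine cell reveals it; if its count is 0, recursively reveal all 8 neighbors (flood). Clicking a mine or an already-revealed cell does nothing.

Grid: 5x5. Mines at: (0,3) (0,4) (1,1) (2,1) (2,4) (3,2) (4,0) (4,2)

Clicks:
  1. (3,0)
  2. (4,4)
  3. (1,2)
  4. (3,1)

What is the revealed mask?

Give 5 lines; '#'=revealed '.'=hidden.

Click 1 (3,0) count=2: revealed 1 new [(3,0)] -> total=1
Click 2 (4,4) count=0: revealed 4 new [(3,3) (3,4) (4,3) (4,4)] -> total=5
Click 3 (1,2) count=3: revealed 1 new [(1,2)] -> total=6
Click 4 (3,1) count=4: revealed 1 new [(3,1)] -> total=7

Answer: .....
..#..
.....
##.##
...##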